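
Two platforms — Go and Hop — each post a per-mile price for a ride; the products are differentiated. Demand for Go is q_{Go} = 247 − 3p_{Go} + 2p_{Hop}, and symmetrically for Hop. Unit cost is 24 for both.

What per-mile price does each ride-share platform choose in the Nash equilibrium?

79.75

Go's profit: π = (p_{Go} − 24)(247 − 3p_{Go} + 2p_{Hop}).
∂π/∂p_{Go} = 319 − 6p_{Go} + 2p_{Hop} = 0 ⇒ p_{Go} = 319/6 + (1/3)p_{Hop}.
Setting p_{Go} = p_{Hop} in the reaction function: p_{Go} = 319/6 + (1/3)p_{Go}, so p_{Go} = (319/6) / (2/3) = 79.75.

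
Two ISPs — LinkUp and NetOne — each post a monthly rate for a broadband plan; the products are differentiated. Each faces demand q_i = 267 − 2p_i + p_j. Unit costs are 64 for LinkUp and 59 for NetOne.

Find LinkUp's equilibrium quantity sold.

134

LinkUp's profit: π = (p_{LinkUp} − 64)(267 − 2p_{LinkUp} + p_{NetOne}).
∂π/∂p_{LinkUp} = 395 − 4p_{LinkUp} + p_{NetOne} = 0 ⇒ p_{LinkUp} = 98.75 + 0.25p_{NetOne}.
Similarly p_{NetOne} = 96.25 + 0.25p_{LinkUp}.
Substituting the second reaction function into the first: p_{LinkUp} = 98.75 + 0.25(96.25 + 0.25p_{LinkUp}), which gives 0.9375p_{LinkUp} = 122.8125 ⇒ p_{LinkUp} = 131.
Then p_{NetOne} = 96.25 + 0.25·131 = 129.
q_{LinkUp} = 267 − 2·131 + 129 = 134.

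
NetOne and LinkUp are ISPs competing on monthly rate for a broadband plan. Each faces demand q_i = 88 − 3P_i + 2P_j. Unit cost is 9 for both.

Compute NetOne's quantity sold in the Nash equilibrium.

NetOne's profit: π = (P_{NetOne} − 9)(88 − 3P_{NetOne} + 2P_{LinkUp}).
∂π/∂P_{NetOne} = 115 − 6P_{NetOne} + 2P_{LinkUp} = 0 ⇒ P_{NetOne} = 115/6 + (1/3)P_{LinkUp}.
Setting P_{NetOne} = P_{LinkUp} in the reaction function: P_{NetOne} = 115/6 + (1/3)P_{NetOne}, so P_{NetOne} = (115/6) / (2/3) = 28.75.
q_{NetOne} = 88 − 3·28.75 + 2·28.75 = 59.25.

59.25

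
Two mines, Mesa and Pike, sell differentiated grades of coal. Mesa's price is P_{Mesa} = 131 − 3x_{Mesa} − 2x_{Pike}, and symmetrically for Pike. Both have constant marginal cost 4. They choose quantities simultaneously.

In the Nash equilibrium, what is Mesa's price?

51.625

Mine Mesa's profit: π = x_{Mesa}(131 − 3x_{Mesa} − 2x_{Pike}) − 4x_{Mesa}.
∂π/∂x_{Mesa} = 127 − 6x_{Mesa} − 2x_{Pike} = 0 ⇒ x_{Mesa} = 127/6 − (1/3)x_{Pike}.
Setting x_{Mesa} = x_{Pike} in the reaction function: x_{Mesa} = 127/6 − (1/3)x_{Mesa}, so x_{Mesa} = (127/6) / (4/3) = 15.875.
P_{Mesa} = 131 − 3·15.875 − 2·15.875 = 51.625.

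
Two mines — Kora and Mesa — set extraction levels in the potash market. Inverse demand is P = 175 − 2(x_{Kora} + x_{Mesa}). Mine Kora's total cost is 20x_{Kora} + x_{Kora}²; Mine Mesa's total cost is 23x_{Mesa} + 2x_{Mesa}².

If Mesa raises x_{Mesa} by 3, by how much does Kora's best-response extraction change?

Mine Kora's profit: π = x_{Kora}(175 − 2(x_{Kora} + x_{Mesa})) − 20x_{Kora} − x_{Kora}².
∂π/∂x_{Kora} = 155 − 6x_{Kora} − 2x_{Mesa} = 0, so x_{Kora} = 155/6 − (1/3)x_{Mesa}.
The reaction-function slope is −1/3, so a 3-unit rise in x_{Mesa} moves x_{Kora} by −1/3 × 3 = −1. Kora's best response falls — the actions are strategic substitutes.

-1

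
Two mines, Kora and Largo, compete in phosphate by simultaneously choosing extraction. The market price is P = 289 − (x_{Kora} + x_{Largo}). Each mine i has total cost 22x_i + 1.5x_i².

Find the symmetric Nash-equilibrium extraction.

Mine Kora's profit: π = x_{Kora}(289 − (x_{Kora} + x_{Largo})) − 22x_{Kora} − 1.5x_{Kora}².
∂π/∂x_{Kora} = 267 − 5x_{Kora} − x_{Largo} = 0, so x_{Kora} = 53.4 − 0.2x_{Largo}.
By symmetry x_{Largo} = x_{Kora}; substituting into the reaction function, 1.2x_{Kora} = 53.4 and x_{Kora} = 44.5.

44.5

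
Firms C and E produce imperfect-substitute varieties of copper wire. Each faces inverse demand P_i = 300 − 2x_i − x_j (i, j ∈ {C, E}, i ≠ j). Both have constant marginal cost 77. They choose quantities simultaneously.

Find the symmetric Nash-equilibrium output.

Firm C's profit: π = x_C(300 − 2x_C − x_E) − 77x_C.
∂π/∂x_C = 223 − 4x_C − x_E = 0 ⇒ x_C = 55.75 − 0.25x_E.
By symmetry x_E = x_C; substituting into the reaction function, 1.25x_C = 55.75 and x_C = 44.6.

44.6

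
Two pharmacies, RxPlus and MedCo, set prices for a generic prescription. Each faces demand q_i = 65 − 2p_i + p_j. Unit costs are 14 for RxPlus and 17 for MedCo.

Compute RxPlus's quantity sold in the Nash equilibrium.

RxPlus's profit: π = (p_{RxPlus} − 14)(65 − 2p_{RxPlus} + p_{MedCo}).
∂π/∂p_{RxPlus} = 93 − 4p_{RxPlus} + p_{MedCo} = 0 ⇒ p_{RxPlus} = 23.25 + 0.25p_{MedCo}.
Similarly p_{MedCo} = 24.75 + 0.25p_{RxPlus}.
Substituting the second reaction function into the first: p_{RxPlus} = 23.25 + 0.25(24.75 + 0.25p_{RxPlus}), which gives 0.9375p_{RxPlus} = 29.4375 ⇒ p_{RxPlus} = 31.4.
Then p_{MedCo} = 24.75 + 0.25·31.4 = 32.6.
q_{RxPlus} = 65 − 2·31.4 + 32.6 = 34.8.

34.8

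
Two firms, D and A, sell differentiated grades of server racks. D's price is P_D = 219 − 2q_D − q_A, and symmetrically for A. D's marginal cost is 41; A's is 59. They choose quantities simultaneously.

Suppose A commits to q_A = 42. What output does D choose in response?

34

Firm D's profit: π = q_D(219 − 2q_D − q_A) − 41q_D.
∂π/∂q_D = 178 − 4q_D − q_A = 0 ⇒ q_D = 44.5 − 0.25q_A.
At q_A = 42: q_D = 44.5 − 0.25·42 = 34.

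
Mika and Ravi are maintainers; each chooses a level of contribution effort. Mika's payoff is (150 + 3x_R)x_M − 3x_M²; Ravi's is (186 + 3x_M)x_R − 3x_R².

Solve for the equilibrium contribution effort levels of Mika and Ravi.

Expanding Mika's payoff: 150x_M + 3x_Rx_M − 3x_M².
∂π/∂x_M = 150 + 3x_R − 6x_M = 0, so x_M = 25 + 0.5x_R.
Likewise for Ravi: x_R = 31 + 0.5x_M.
Substituting the second reaction function into the first: x_M = 25 + 0.5(31 + 0.5x_M), which gives 0.75x_M = 40.5 ⇒ x_M = 54.
Then x_R = 31 + 0.5·54 = 58.

54, 58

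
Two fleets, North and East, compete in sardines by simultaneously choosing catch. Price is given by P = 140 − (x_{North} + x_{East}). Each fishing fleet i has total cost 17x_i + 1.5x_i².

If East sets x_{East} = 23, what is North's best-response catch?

Fishing fleet North's profit: π = x_{North}(140 − (x_{North} + x_{East})) − 17x_{North} − 1.5x_{North}².
∂π/∂x_{North} = 123 − 5x_{North} − x_{East} = 0, so x_{North} = 24.6 − 0.2x_{East}.
At x_{East} = 23: x_{North} = 24.6 − 0.2·23 = 20.

20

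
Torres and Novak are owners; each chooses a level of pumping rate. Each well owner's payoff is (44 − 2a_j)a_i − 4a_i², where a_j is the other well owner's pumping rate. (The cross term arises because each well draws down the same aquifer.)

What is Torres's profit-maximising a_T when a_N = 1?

Torres's payoff is (44 − 2a_N)a_T − 4a_T².
∂π/∂a_T = 44 − 2a_N − 8a_T = 0, so a_T = 5.5 − 0.25a_N.
At a_N = 1: a_T = 5.5 − 0.25·1 = 5.25.

5.25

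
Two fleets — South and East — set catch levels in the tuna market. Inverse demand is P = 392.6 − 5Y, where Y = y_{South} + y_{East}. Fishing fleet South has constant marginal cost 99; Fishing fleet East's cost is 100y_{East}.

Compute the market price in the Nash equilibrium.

Fishing fleet South's profit: π = y_{South}(392.6 − 5(y_{South} + y_{East})) − 99y_{South}.
∂π/∂y_{South} = 293.6 − 10y_{South} − 5y_{East} = 0, so y_{South} = 29.36 − 0.5y_{East}.
By the same steps for East: y_{East} = 29.26 − 0.5y_{South}.
Plugging y_{East} into South's best response: y_{South} = 29.36 − 0.5(29.26 − 0.5y_{South}) ⇒ 0.75y_{South} = 14.73, so y_{South} = 19.64.
Then y_{East} = 29.26 − 0.5·19.64 = 19.44.
Equilibrium price: P = 392.6 − 5·39.08 = 197.2.

197.2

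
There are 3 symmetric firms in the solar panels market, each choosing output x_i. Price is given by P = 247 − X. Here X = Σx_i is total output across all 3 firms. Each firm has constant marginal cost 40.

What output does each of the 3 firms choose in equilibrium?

A representative firm's profit is π_i = x_i(247 − X) − 40x_i, with X = x_i + Σ_{j≠i} x_j.
First-order condition: 207 − 2x_i − Σ_{j≠i} x_j = 0.
Imposing symmetry (x_j = x for all j) turns Σ_{j≠i} x_j into 2x, so 207 = 4x and x = 51.75.

51.75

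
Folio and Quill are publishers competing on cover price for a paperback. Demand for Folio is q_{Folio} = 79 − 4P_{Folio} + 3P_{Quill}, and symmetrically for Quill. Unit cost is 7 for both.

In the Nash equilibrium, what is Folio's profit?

829.44

Folio's profit: π = (P_{Folio} − 7)(79 − 4P_{Folio} + 3P_{Quill}).
∂π/∂P_{Folio} = 107 − 8P_{Folio} + 3P_{Quill} = 0 ⇒ P_{Folio} = 13.375 + 0.375P_{Quill}.
The game is symmetric, so in equilibrium P_{Quill} = P_{Folio}: the reaction function gives 0.625P_{Folio} = 13.375, hence P_{Folio} = 21.4.
q_{Folio} = 79 − 4·21.4 + 3·21.4 = 57.6.
Profit = (21.4 − 7)·57.6 = 829.44.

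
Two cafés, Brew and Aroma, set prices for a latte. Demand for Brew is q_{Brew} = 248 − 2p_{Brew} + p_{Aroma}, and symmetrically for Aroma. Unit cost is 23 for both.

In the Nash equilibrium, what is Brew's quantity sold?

150

Brew's profit: π = (p_{Brew} − 23)(248 − 2p_{Brew} + p_{Aroma}).
∂π/∂p_{Brew} = 294 − 4p_{Brew} + p_{Aroma} = 0 ⇒ p_{Brew} = 73.5 + 0.25p_{Aroma}.
By symmetry p_{Aroma} = p_{Brew}; substituting into the reaction function, 0.75p_{Brew} = 73.5 and p_{Brew} = 98.
q_{Brew} = 248 − 2·98 + 98 = 150.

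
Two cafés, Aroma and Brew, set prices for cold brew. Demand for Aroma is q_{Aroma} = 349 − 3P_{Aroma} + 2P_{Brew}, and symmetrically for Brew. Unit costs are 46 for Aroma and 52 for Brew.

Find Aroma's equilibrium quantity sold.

230.625

Aroma's profit: π = (P_{Aroma} − 46)(349 − 3P_{Aroma} + 2P_{Brew}).
∂π/∂P_{Aroma} = 487 − 6P_{Aroma} + 2P_{Brew} = 0 ⇒ P_{Aroma} = 487/6 + (1/3)P_{Brew}.
Similarly P_{Brew} = 505/6 + (1/3)P_{Aroma}.
Solving the two reaction functions simultaneously: (1 − (1/3)(1/3))P_{Aroma} = 487/6 + (1/3)·(505/6), so (8/9)P_{Aroma} = 983/9 and P_{Aroma} = 122.875.
Then P_{Brew} = 505/6 + (1/3)·122.875 = 125.125.
q_{Aroma} = 349 − 3·122.875 + 2·125.125 = 230.625.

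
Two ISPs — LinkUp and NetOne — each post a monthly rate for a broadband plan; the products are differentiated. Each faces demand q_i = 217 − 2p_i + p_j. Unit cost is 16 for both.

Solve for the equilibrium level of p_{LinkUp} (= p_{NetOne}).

83

LinkUp's profit: π = (p_{LinkUp} − 16)(217 − 2p_{LinkUp} + p_{NetOne}).
∂π/∂p_{LinkUp} = 249 − 4p_{LinkUp} + p_{NetOne} = 0 ⇒ p_{LinkUp} = 62.25 + 0.25p_{NetOne}.
By symmetry p_{NetOne} = p_{LinkUp}; substituting into the reaction function, 0.75p_{LinkUp} = 62.25 and p_{LinkUp} = 83.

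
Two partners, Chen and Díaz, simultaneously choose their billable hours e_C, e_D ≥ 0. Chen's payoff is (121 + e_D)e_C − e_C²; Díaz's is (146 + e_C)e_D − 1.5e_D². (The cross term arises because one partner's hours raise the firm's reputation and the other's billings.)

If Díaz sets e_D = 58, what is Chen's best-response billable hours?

Expanding Chen's payoff: 121e_C + e_De_C − e_C².
∂π/∂e_C = 121 + e_D − 2e_C = 0, so e_C = 60.5 + 0.5e_D.
At e_D = 58: e_C = 60.5 + 0.5·58 = 89.5.

89.5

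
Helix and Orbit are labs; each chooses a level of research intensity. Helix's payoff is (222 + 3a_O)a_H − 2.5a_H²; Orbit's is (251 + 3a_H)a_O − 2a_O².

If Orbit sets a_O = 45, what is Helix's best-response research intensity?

71.4

Expanding Helix's payoff: 222a_H + 3a_Oa_H − 2.5a_H².
∂π/∂a_H = 222 + 3a_O − 5a_H = 0, so a_H = 44.4 + 0.6a_O.
At a_O = 45: a_H = 44.4 + 0.6·45 = 71.4.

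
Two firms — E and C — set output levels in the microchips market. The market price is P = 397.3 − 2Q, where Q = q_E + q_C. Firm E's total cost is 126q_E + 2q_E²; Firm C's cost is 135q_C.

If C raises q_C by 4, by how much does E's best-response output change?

Firm E's profit: π = q_E(397.3 − 2(q_E + q_C)) − 126q_E − 2q_E².
∂π/∂q_E = 271.3 − 8q_E − 2q_C = 0, so q_E = 33.9125 − 0.25q_C.
The reaction-function slope is −0.25, so a 4-unit rise in q_C moves q_E by −0.25 × 4 = −1. E's best response falls — the actions are strategic substitutes.

-1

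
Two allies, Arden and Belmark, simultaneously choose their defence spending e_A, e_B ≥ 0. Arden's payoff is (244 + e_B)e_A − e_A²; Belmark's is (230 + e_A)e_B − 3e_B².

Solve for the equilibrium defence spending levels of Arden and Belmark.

154, 64

Expanding Arden's payoff: 244e_A + e_Be_A − e_A².
∂π/∂e_A = 244 + e_B − 2e_A = 0, so e_A = 122 + 0.5e_B.
Likewise for Belmark: e_B = 115/3 + (1/6)e_A.
Solving the two reaction functions simultaneously: (1 − (0.5)(1/6))e_A = 122 + 0.5·(115/3), so (11/12)e_A = 847/6 and e_A = 154.
Then e_B = 115/3 + (1/6)·154 = 64.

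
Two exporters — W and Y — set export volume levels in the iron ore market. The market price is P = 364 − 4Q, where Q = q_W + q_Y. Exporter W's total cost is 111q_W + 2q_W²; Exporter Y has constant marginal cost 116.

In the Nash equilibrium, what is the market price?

214.2

Exporter W's profit: π = q_W(364 − 4(q_W + q_Y)) − 111q_W − 2q_W².
∂π/∂q_W = 253 − 12q_W − 4q_Y = 0, so q_W = 253/12 − (1/3)q_Y.
For Y: ∂π/∂q_Y = 248 − 8q_Y − 4q_W = 0 ⇒ q_Y = 31 − 0.5q_W.
Substituting the second reaction function into the first: q_W = 253/12 − (1/3)(31 − 0.5q_W), which gives (5/6)q_W = 10.75 ⇒ q_W = 12.9.
Then q_Y = 31 − 0.5·12.9 = 24.55.
Equilibrium price: P = 364 − 4·37.45 = 214.2.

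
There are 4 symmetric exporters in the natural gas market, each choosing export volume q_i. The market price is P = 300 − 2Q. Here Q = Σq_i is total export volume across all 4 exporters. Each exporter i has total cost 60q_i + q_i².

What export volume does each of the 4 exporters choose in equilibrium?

A representative exporter's profit is π_i = q_i(300 − 2Q) − 60q_i − q_i², with Q = q_i + Σ_{j≠i} q_j.
First-order condition: 240 − 6q_i − 2Σ_{j≠i} q_j = 0.
Imposing symmetry (q_j = q for all j) turns Σ_{j≠i} q_j into 3q, so 240 = 12q and q = 20.

20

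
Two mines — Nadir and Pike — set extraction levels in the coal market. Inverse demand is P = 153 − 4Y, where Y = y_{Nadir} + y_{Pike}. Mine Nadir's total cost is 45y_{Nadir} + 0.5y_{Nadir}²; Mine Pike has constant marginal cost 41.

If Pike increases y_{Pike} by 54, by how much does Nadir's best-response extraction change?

Mine Nadir's profit: π = y_{Nadir}(153 − 4(y_{Nadir} + y_{Pike})) − 45y_{Nadir} − 0.5y_{Nadir}².
∂π/∂y_{Nadir} = 108 − 9y_{Nadir} − 4y_{Pike} = 0, so y_{Nadir} = 12 − (4/9)y_{Pike}.
The reaction-function slope is −4/9, so a 54-unit rise in y_{Pike} moves y_{Nadir} by −4/9 × 54 = −24. Nadir's best response falls — the actions are strategic substitutes.

-24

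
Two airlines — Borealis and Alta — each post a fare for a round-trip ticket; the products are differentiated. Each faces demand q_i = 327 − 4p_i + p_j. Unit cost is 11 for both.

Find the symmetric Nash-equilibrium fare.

Borealis's profit: π = (p_{Borealis} − 11)(327 − 4p_{Borealis} + p_{Alta}).
∂π/∂p_{Borealis} = 371 − 8p_{Borealis} + p_{Alta} = 0 ⇒ p_{Borealis} = 46.375 + 0.125p_{Alta}.
The game is symmetric, so in equilibrium p_{Alta} = p_{Borealis}: the reaction function gives 0.875p_{Borealis} = 46.375, hence p_{Borealis} = 53.

53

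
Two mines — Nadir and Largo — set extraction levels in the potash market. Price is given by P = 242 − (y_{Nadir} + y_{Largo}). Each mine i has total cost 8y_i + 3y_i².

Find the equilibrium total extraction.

52

Mine Nadir's profit: π = y_{Nadir}(242 − (y_{Nadir} + y_{Largo})) − 8y_{Nadir} − 3y_{Nadir}².
∂π/∂y_{Nadir} = 234 − 8y_{Nadir} − y_{Largo} = 0, so y_{Nadir} = 29.25 − 0.125y_{Largo}.
By symmetry y_{Largo} = y_{Nadir}; substituting into the reaction function, 1.125y_{Nadir} = 29.25 and y_{Nadir} = 26.
Total extraction: 26 + 26 = 52.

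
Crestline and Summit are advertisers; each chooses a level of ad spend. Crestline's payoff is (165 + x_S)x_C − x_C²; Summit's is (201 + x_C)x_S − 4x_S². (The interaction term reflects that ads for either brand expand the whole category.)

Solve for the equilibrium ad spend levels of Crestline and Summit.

101.4, 37.8

Expanding Crestline's payoff: 165x_C + x_Sx_C − x_C².
∂π/∂x_C = 165 + x_S − 2x_C = 0, so x_C = 82.5 + 0.5x_S.
Likewise for Summit: x_S = 25.125 + 0.125x_C.
Substituting the second reaction function into the first: x_C = 82.5 + 0.5(25.125 + 0.125x_C), which gives 0.9375x_C = 95.0625 ⇒ x_C = 101.4.
Then x_S = 25.125 + 0.125·101.4 = 37.8.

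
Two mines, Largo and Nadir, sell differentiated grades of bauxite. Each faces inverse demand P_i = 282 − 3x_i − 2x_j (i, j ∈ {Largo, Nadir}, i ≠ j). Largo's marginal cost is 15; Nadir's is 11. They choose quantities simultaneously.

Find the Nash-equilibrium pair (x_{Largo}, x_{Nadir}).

Mine Largo's profit: π = x_{Largo}(282 − 3x_{Largo} − 2x_{Nadir}) − 15x_{Largo}.
∂π/∂x_{Largo} = 267 − 6x_{Largo} − 2x_{Nadir} = 0 ⇒ x_{Largo} = 44.5 − (1/3)x_{Nadir}.
Similarly x_{Nadir} = 271/6 − (1/3)x_{Largo}.
Substituting the second reaction function into the first: x_{Largo} = 44.5 − (1/3)(271/6 − (1/3)x_{Largo}), which gives (8/9)x_{Largo} = 265/9 ⇒ x_{Largo} = 33.125.
Then x_{Nadir} = 271/6 − (1/3)·33.125 = 34.125.

33.125, 34.125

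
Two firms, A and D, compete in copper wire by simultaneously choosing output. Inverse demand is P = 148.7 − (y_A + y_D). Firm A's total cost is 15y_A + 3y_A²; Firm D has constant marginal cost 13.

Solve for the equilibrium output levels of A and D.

8.78, 63.46

Firm A's profit: π = y_A(148.7 − (y_A + y_D)) − 15y_A − 3y_A².
∂π/∂y_A = 133.7 − 8y_A − y_D = 0, so y_A = 16.7125 − 0.125y_D.
For D: ∂π/∂y_D = 135.7 − 2y_D − y_A = 0 ⇒ y_D = 67.85 − 0.5y_A.
Substituting the second reaction function into the first: y_A = 16.7125 − 0.125(67.85 − 0.5y_A), which gives 0.9375y_A = 1317/160 ⇒ y_A = 8.78.
Then y_D = 67.85 − 0.5·8.78 = 63.46.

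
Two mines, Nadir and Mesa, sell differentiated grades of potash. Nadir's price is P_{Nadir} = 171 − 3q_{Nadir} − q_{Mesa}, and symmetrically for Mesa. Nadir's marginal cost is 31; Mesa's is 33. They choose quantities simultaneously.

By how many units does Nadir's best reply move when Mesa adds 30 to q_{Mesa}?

-5

Mine Nadir's profit: π = q_{Nadir}(171 − 3q_{Nadir} − q_{Mesa}) − 31q_{Nadir}.
∂π/∂q_{Nadir} = 140 − 6q_{Nadir} − q_{Mesa} = 0 ⇒ q_{Nadir} = 70/3 − (1/6)q_{Mesa}.
The reaction-function slope is −1/6, so a 30-unit rise in q_{Mesa} moves q_{Nadir} by −1/6 × 30 = −5. Nadir's best response falls — the actions are strategic substitutes.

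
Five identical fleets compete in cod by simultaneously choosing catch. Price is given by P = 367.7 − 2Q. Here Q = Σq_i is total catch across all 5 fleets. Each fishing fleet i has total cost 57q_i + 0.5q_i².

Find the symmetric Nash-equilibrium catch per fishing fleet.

23.9

A representative fishing fleet's profit is π_i = q_i(367.7 − 2Q) − 57q_i − 0.5q_i², with Q = q_i + Σ_{j≠i} q_j.
First-order condition: 310.7 − 5q_i − 2Σ_{j≠i} q_j = 0.
In a symmetric equilibrium every fishing fleet chooses the same q, so Σ_{j≠i} q_j = 4q. The condition becomes 310.7 − 13q = 0, giving q = 310.7/13 = 23.9.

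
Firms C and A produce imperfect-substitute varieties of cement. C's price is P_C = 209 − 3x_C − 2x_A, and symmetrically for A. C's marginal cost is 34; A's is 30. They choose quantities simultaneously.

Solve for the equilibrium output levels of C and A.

Firm C's profit: π = x_C(209 − 3x_C − 2x_A) − 34x_C.
∂π/∂x_C = 175 − 6x_C − 2x_A = 0 ⇒ x_C = 175/6 − (1/3)x_A.
Similarly x_A = 179/6 − (1/3)x_C.
Substituting the second reaction function into the first: x_C = 175/6 − (1/3)(179/6 − (1/3)x_C), which gives (8/9)x_C = 173/9 ⇒ x_C = 21.625.
Then x_A = 179/6 − (1/3)·21.625 = 22.625.

21.625, 22.625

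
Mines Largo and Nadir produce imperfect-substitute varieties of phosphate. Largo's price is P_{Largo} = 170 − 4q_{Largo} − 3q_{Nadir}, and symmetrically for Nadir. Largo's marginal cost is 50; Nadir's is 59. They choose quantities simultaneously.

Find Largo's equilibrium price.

95.6

Mine Largo's profit: π = q_{Largo}(170 − 4q_{Largo} − 3q_{Nadir}) − 50q_{Largo}.
∂π/∂q_{Largo} = 120 − 8q_{Largo} − 3q_{Nadir} = 0 ⇒ q_{Largo} = 15 − 0.375q_{Nadir}.
Similarly q_{Nadir} = 13.875 − 0.375q_{Largo}.
Plugging q_{Nadir} into Largo's best response: q_{Largo} = 15 − 0.375(13.875 − 0.375q_{Largo}) ⇒ (55/64)q_{Largo} = 627/64, so q_{Largo} = 11.4.
Then q_{Nadir} = 13.875 − 0.375·11.4 = 9.6.
P_{Largo} = 170 − 4·11.4 − 3·9.6 = 95.6.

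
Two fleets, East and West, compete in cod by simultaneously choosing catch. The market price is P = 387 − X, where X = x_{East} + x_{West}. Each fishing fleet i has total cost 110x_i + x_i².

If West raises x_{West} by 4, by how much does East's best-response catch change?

-1

Fishing fleet East's profit: π = x_{East}(387 − (x_{East} + x_{West})) − 110x_{East} − x_{East}².
∂π/∂x_{East} = 277 − 4x_{East} − x_{West} = 0, so x_{East} = 69.25 − 0.25x_{West}.
The reaction-function slope is −0.25, so a 4-unit rise in x_{West} moves x_{East} by −0.25 × 4 = −1. East's best response falls — the actions are strategic substitutes.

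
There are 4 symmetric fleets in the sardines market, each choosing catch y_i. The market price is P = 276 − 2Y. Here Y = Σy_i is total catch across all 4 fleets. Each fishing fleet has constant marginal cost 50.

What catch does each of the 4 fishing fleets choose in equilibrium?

A representative fishing fleet's profit is π_i = y_i(276 − 2Y) − 50y_i, with Y = y_i + Σ_{j≠i} y_j.
First-order condition: 226 − 4y_i − 2Σ_{j≠i} y_j = 0.
With identical fishing fleets, set every y_j = y: then 226 − 4y − 6y = 0, i.e. y = 226/10 = 22.6.

22.6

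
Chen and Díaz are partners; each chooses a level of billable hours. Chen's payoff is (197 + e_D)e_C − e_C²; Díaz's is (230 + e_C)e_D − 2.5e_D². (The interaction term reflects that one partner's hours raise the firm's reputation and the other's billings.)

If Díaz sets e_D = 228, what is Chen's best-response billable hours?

Expanding Chen's payoff: 197e_C + e_De_C − e_C².
∂π/∂e_C = 197 + e_D − 2e_C = 0, so e_C = 98.5 + 0.5e_D.
At e_D = 228: e_C = 98.5 + 0.5·228 = 212.5.

212.5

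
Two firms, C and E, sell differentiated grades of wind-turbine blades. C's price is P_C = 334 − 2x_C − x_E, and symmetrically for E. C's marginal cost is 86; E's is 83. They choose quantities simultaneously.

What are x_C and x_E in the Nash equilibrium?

49.4, 50.4

Firm C's profit: π = x_C(334 − 2x_C − x_E) − 86x_C.
∂π/∂x_C = 248 − 4x_C − x_E = 0 ⇒ x_C = 62 − 0.25x_E.
Similarly x_E = 62.75 − 0.25x_C.
Substituting the second reaction function into the first: x_C = 62 − 0.25(62.75 − 0.25x_C), which gives 0.9375x_C = 46.3125 ⇒ x_C = 49.4.
Then x_E = 62.75 − 0.25·49.4 = 50.4.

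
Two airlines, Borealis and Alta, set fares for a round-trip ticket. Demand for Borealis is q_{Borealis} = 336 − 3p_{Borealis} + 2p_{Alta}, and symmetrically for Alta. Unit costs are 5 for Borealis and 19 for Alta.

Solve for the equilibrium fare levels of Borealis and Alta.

90.375, 95.625

Borealis's profit: π = (p_{Borealis} − 5)(336 − 3p_{Borealis} + 2p_{Alta}).
∂π/∂p_{Borealis} = 351 − 6p_{Borealis} + 2p_{Alta} = 0 ⇒ p_{Borealis} = 58.5 + (1/3)p_{Alta}.
Similarly p_{Alta} = 65.5 + (1/3)p_{Borealis}.
Substituting the second reaction function into the first: p_{Borealis} = 58.5 + (1/3)(65.5 + (1/3)p_{Borealis}), which gives (8/9)p_{Borealis} = 241/3 ⇒ p_{Borealis} = 90.375.
Then p_{Alta} = 65.5 + (1/3)·90.375 = 95.625.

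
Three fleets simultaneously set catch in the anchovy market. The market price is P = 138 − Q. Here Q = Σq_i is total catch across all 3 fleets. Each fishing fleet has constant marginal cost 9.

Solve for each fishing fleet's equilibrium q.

32.25

A representative fishing fleet's profit is π_i = q_i(138 − Q) − 9q_i, with Q = q_i + Σ_{j≠i} q_j.
First-order condition: 129 − 2q_i − Σ_{j≠i} q_j = 0.
In a symmetric equilibrium every fishing fleet chooses the same q, so Σ_{j≠i} q_j = 2q. The condition becomes 129 − 4q = 0, giving q = 129/4 = 32.25.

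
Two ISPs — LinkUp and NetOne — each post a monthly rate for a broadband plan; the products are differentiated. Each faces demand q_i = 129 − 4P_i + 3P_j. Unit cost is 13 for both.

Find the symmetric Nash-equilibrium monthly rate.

36.2

LinkUp's profit: π = (P_{LinkUp} − 13)(129 − 4P_{LinkUp} + 3P_{NetOne}).
∂π/∂P_{LinkUp} = 181 − 8P_{LinkUp} + 3P_{NetOne} = 0 ⇒ P_{LinkUp} = 22.625 + 0.375P_{NetOne}.
Setting P_{LinkUp} = P_{NetOne} in the reaction function: P_{LinkUp} = 22.625 + 0.375P_{LinkUp}, so P_{LinkUp} = 22.625 / 0.625 = 36.2.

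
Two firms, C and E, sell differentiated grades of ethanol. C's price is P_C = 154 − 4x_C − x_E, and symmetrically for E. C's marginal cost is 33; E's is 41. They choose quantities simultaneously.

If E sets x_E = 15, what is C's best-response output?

13.25

Firm C's profit: π = x_C(154 − 4x_C − x_E) − 33x_C.
∂π/∂x_C = 121 − 8x_C − x_E = 0 ⇒ x_C = 15.125 − 0.125x_E.
At x_E = 15: x_C = 15.125 − 0.125·15 = 13.25.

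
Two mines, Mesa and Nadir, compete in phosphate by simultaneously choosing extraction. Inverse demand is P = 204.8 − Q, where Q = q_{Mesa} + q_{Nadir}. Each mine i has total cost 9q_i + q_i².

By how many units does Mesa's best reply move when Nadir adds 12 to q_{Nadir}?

Mine Mesa's profit: π = q_{Mesa}(204.8 − (q_{Mesa} + q_{Nadir})) − 9q_{Mesa} − q_{Mesa}².
∂π/∂q_{Mesa} = 195.8 − 4q_{Mesa} − q_{Nadir} = 0, so q_{Mesa} = 48.95 − 0.25q_{Nadir}.
The reaction-function slope is −0.25, so a 12-unit rise in q_{Nadir} moves q_{Mesa} by −0.25 × 12 = −3. Mesa's best response falls — the actions are strategic substitutes.

-3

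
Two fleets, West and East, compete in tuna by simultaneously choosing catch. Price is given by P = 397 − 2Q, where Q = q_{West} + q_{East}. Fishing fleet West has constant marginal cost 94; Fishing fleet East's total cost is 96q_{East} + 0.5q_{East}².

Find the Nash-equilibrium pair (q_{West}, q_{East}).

57.0625, 37.375

Fishing fleet West's profit: π = q_{West}(397 − 2(q_{West} + q_{East})) − 94q_{West}.
∂π/∂q_{West} = 303 − 4q_{West} − 2q_{East} = 0, so q_{West} = 75.75 − 0.5q_{East}.
For East: ∂π/∂q_{East} = 301 − 5q_{East} − 2q_{West} = 0 ⇒ q_{East} = 60.2 − 0.4q_{West}.
Plugging q_{East} into West's best response: q_{West} = 75.75 − 0.5(60.2 − 0.4q_{West}) ⇒ 0.8q_{West} = 45.65, so q_{West} = 57.0625.
Then q_{East} = 60.2 − 0.4·57.0625 = 37.375.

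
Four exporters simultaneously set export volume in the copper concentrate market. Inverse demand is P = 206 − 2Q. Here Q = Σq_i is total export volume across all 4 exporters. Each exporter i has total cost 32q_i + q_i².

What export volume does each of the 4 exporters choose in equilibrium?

14.5

A representative exporter's profit is π_i = q_i(206 − 2Q) − 32q_i − q_i², with Q = q_i + Σ_{j≠i} q_j.
First-order condition: 174 − 6q_i − 2Σ_{j≠i} q_j = 0.
With identical exporters, set every q_j = q: then 174 − 6q − 6q = 0, i.e. q = 174/12 = 14.5.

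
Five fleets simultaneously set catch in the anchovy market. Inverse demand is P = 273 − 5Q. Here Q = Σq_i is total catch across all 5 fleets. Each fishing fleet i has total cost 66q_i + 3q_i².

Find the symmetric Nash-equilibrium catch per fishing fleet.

A representative fishing fleet's profit is π_i = q_i(273 − 5Q) − 66q_i − 3q_i², with Q = q_i + Σ_{j≠i} q_j.
First-order condition: 207 − 16q_i − 5Σ_{j≠i} q_j = 0.
With identical fishing fleets, set every q_j = q: then 207 − 16q − 20q = 0, i.e. q = 207/36 = 5.75.

5.75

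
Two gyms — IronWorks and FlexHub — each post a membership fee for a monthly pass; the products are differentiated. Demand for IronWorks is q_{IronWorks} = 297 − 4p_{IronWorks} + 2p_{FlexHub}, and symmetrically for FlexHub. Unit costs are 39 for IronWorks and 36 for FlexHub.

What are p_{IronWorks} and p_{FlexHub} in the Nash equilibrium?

IronWorks's profit: π = (p_{IronWorks} − 39)(297 − 4p_{IronWorks} + 2p_{FlexHub}).
∂π/∂p_{IronWorks} = 453 − 8p_{IronWorks} + 2p_{FlexHub} = 0 ⇒ p_{IronWorks} = 56.625 + 0.25p_{FlexHub}.
Similarly p_{FlexHub} = 55.125 + 0.25p_{IronWorks}.
Plugging p_{FlexHub} into IronWorks's best response: p_{IronWorks} = 56.625 + 0.25(55.125 + 0.25p_{IronWorks}) ⇒ 0.9375p_{IronWorks} = 2253/32, so p_{IronWorks} = 75.1.
Then p_{FlexHub} = 55.125 + 0.25·75.1 = 73.9.

75.1, 73.9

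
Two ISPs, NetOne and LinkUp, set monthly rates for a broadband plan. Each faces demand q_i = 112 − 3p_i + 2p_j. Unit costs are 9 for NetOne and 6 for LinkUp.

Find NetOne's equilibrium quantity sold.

NetOne's profit: π = (p_{NetOne} − 9)(112 − 3p_{NetOne} + 2p_{LinkUp}).
∂π/∂p_{NetOne} = 139 − 6p_{NetOne} + 2p_{LinkUp} = 0 ⇒ p_{NetOne} = 139/6 + (1/3)p_{LinkUp}.
Similarly p_{LinkUp} = 65/3 + (1/3)p_{NetOne}.
Plugging p_{LinkUp} into NetOne's best response: p_{NetOne} = 139/6 + (1/3)(65/3 + (1/3)p_{NetOne}) ⇒ (8/9)p_{NetOne} = 547/18, so p_{NetOne} = 34.1875.
Then p_{LinkUp} = 65/3 + (1/3)·34.1875 = 33.0625.
q_{NetOne} = 112 − 3·34.1875 + 2·33.0625 = 75.5625.

75.5625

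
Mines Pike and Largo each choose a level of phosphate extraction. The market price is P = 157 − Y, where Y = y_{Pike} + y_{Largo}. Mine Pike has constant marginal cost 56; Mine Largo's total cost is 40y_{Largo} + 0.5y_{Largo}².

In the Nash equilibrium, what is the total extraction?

63.8

Mine Pike's profit: π = y_{Pike}(157 − (y_{Pike} + y_{Largo})) − 56y_{Pike}.
∂π/∂y_{Pike} = 101 − 2y_{Pike} − y_{Largo} = 0, so y_{Pike} = 50.5 − 0.5y_{Largo}.
For Largo: ∂π/∂y_{Largo} = 117 − 3y_{Largo} − y_{Pike} = 0 ⇒ y_{Largo} = 39 − (1/3)y_{Pike}.
Solving the two reaction functions simultaneously: (1 − (−0.5)(−1/3))y_{Pike} = 50.5 − 0.5·39, so (5/6)y_{Pike} = 31 and y_{Pike} = 37.2.
Then y_{Largo} = 39 − (1/3)·37.2 = 26.6.
Total extraction: 37.2 + 26.6 = 63.8.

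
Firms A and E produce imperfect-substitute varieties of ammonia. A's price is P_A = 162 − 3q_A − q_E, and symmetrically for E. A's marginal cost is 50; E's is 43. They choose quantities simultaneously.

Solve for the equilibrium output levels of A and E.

15.8, 17.2

Firm A's profit: π = q_A(162 − 3q_A − q_E) − 50q_A.
∂π/∂q_A = 112 − 6q_A − q_E = 0 ⇒ q_A = 56/3 − (1/6)q_E.
Similarly q_E = 119/6 − (1/6)q_A.
Solving the two reaction functions simultaneously: (1 − (−1/6)(−1/6))q_A = 56/3 − (1/6)·(119/6), so (35/36)q_A = 553/36 and q_A = 15.8.
Then q_E = 119/6 − (1/6)·15.8 = 17.2.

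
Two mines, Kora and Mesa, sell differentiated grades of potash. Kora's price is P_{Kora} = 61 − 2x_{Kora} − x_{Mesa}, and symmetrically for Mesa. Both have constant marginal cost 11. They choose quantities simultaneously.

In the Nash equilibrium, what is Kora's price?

Mine Kora's profit: π = x_{Kora}(61 − 2x_{Kora} − x_{Mesa}) − 11x_{Kora}.
∂π/∂x_{Kora} = 50 − 4x_{Kora} − x_{Mesa} = 0 ⇒ x_{Kora} = 12.5 − 0.25x_{Mesa}.
The game is symmetric, so in equilibrium x_{Mesa} = x_{Kora}: the reaction function gives 1.25x_{Kora} = 12.5, hence x_{Kora} = 10.
P_{Kora} = 61 − 2·10 − 10 = 31.

31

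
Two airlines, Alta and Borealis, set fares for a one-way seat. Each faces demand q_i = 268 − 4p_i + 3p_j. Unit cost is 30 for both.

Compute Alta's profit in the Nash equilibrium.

9063.04

Alta's profit: π = (p_{Alta} − 30)(268 − 4p_{Alta} + 3p_{Borealis}).
∂π/∂p_{Alta} = 388 − 8p_{Alta} + 3p_{Borealis} = 0 ⇒ p_{Alta} = 48.5 + 0.375p_{Borealis}.
The game is symmetric, so in equilibrium p_{Borealis} = p_{Alta}: the reaction function gives 0.625p_{Alta} = 48.5, hence p_{Alta} = 77.6.
q_{Alta} = 268 − 4·77.6 + 3·77.6 = 190.4.
Profit = (77.6 − 30)·190.4 = 9063.04.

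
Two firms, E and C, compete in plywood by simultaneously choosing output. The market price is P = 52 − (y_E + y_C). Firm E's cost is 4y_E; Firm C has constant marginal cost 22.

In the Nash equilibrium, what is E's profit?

Firm E's profit: π = y_E(52 − (y_E + y_C)) − 4y_E.
∂π/∂y_E = 48 − 2y_E − y_C = 0, so y_E = 24 − 0.5y_C.
By the same steps for C: y_C = 15 − 0.5y_E.
Substituting the second reaction function into the first: y_E = 24 − 0.5(15 − 0.5y_E), which gives 0.75y_E = 16.5 ⇒ y_E = 22.
Then y_C = 15 − 0.5·22 = 4.
Price P = 52 − 26 = 26.
E's profit: (26 − 4)·22 = 484.

484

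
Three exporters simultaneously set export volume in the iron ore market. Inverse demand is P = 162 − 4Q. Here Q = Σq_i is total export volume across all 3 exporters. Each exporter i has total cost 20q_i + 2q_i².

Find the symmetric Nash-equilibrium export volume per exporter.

7.1

A representative exporter's profit is π_i = q_i(162 − 4Q) − 20q_i − 2q_i², with Q = q_i + Σ_{j≠i} q_j.
First-order condition: 142 − 12q_i − 4Σ_{j≠i} q_j = 0.
With identical exporters, set every q_j = q: then 142 − 12q − 8q = 0, i.e. q = 142/20 = 7.1.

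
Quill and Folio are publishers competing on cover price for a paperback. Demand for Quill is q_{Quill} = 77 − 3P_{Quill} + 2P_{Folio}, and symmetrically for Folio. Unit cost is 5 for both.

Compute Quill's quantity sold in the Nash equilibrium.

54

Quill's profit: π = (P_{Quill} − 5)(77 − 3P_{Quill} + 2P_{Folio}).
∂π/∂P_{Quill} = 92 − 6P_{Quill} + 2P_{Folio} = 0 ⇒ P_{Quill} = 46/3 + (1/3)P_{Folio}.
By symmetry P_{Folio} = P_{Quill}; substituting into the reaction function, (2/3)P_{Quill} = 46/3 and P_{Quill} = 23.
q_{Quill} = 77 − 3·23 + 2·23 = 54.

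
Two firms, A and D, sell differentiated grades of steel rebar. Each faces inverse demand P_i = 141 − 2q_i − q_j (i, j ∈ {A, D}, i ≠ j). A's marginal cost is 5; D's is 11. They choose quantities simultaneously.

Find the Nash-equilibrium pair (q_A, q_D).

Firm A's profit: π = q_A(141 − 2q_A − q_D) − 5q_A.
∂π/∂q_A = 136 − 4q_A − q_D = 0 ⇒ q_A = 34 − 0.25q_D.
Similarly q_D = 32.5 − 0.25q_A.
Solving the two reaction functions simultaneously: (1 − (−0.25)(−0.25))q_A = 34 − 0.25·32.5, so 0.9375q_A = 25.875 and q_A = 27.6.
Then q_D = 32.5 − 0.25·27.6 = 25.6.

27.6, 25.6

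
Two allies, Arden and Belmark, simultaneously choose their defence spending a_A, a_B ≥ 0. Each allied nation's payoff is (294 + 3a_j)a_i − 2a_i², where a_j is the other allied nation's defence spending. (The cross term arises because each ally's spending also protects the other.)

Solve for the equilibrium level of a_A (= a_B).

294

Arden's payoff is (294 + 3a_B)a_A − 2a_A².
∂π/∂a_A = 294 + 3a_B − 4a_A = 0, so a_A = 73.5 + 0.75a_B.
By symmetry a_B = a_A; substituting into the reaction function, 0.25a_A = 73.5 and a_A = 294.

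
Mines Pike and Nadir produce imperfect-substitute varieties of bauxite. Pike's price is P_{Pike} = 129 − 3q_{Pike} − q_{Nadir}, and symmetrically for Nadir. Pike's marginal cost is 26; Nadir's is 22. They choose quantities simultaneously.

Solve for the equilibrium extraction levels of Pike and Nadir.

Mine Pike's profit: π = q_{Pike}(129 − 3q_{Pike} − q_{Nadir}) − 26q_{Pike}.
∂π/∂q_{Pike} = 103 − 6q_{Pike} − q_{Nadir} = 0 ⇒ q_{Pike} = 103/6 − (1/6)q_{Nadir}.
Similarly q_{Nadir} = 107/6 − (1/6)q_{Pike}.
Plugging q_{Nadir} into Pike's best response: q_{Pike} = 103/6 − (1/6)(107/6 − (1/6)q_{Pike}) ⇒ (35/36)q_{Pike} = 511/36, so q_{Pike} = 14.6.
Then q_{Nadir} = 107/6 − (1/6)·14.6 = 15.4.

14.6, 15.4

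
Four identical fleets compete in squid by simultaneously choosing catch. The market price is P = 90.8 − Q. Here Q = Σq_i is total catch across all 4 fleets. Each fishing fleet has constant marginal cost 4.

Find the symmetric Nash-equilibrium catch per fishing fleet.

17.36

A representative fishing fleet's profit is π_i = q_i(90.8 − Q) − 4q_i, with Q = q_i + Σ_{j≠i} q_j.
First-order condition: 86.8 − 2q_i − Σ_{j≠i} q_j = 0.
In a symmetric equilibrium every fishing fleet chooses the same q, so Σ_{j≠i} q_j = 3q. The condition becomes 86.8 − 5q = 0, giving q = 86.8/5 = 17.36.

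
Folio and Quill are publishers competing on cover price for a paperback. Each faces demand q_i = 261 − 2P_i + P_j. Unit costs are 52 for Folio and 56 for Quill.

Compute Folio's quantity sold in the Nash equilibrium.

140.4

Folio's profit: π = (P_{Folio} − 52)(261 − 2P_{Folio} + P_{Quill}).
∂π/∂P_{Folio} = 365 − 4P_{Folio} + P_{Quill} = 0 ⇒ P_{Folio} = 91.25 + 0.25P_{Quill}.
Similarly P_{Quill} = 93.25 + 0.25P_{Folio}.
Solving the two reaction functions simultaneously: (1 − (0.25)(0.25))P_{Folio} = 91.25 + 0.25·93.25, so 0.9375P_{Folio} = 114.5625 and P_{Folio} = 122.2.
Then P_{Quill} = 93.25 + 0.25·122.2 = 123.8.
q_{Folio} = 261 − 2·122.2 + 123.8 = 140.4.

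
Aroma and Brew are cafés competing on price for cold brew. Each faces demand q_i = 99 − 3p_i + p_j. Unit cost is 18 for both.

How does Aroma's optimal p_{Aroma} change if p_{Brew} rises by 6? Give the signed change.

Aroma's profit: π = (p_{Aroma} − 18)(99 − 3p_{Aroma} + p_{Brew}).
∂π/∂p_{Aroma} = 153 − 6p_{Aroma} + p_{Brew} = 0 ⇒ p_{Aroma} = 25.5 + (1/6)p_{Brew}.
The reaction-function slope is 1/6, so a 6-unit rise in p_{Brew} moves p_{Aroma} by 1/6 × 6 = 1. Aroma's best response rises — the actions are strategic complements.

1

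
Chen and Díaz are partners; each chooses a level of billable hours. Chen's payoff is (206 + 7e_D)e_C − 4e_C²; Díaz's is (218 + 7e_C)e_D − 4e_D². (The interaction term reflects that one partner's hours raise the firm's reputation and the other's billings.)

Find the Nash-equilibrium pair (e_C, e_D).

Expanding Chen's payoff: 206e_C + 7e_De_C − 4e_C².
∂π/∂e_C = 206 + 7e_D − 8e_C = 0, so e_C = 25.75 + 0.875e_D.
Likewise for Díaz: e_D = 27.25 + 0.875e_C.
Substituting the second reaction function into the first: e_C = 25.75 + 0.875(27.25 + 0.875e_C), which gives (15/64)e_C = 1587/32 ⇒ e_C = 211.6.
Then e_D = 27.25 + 0.875·211.6 = 212.4.

211.6, 212.4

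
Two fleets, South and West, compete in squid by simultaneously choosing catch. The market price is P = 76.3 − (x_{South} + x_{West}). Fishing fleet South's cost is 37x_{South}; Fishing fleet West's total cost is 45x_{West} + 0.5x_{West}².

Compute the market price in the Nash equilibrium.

54.32

Fishing fleet South's profit: π = x_{South}(76.3 − (x_{South} + x_{West})) − 37x_{South}.
∂π/∂x_{South} = 39.3 − 2x_{South} − x_{West} = 0, so x_{South} = 19.65 − 0.5x_{West}.
For West: ∂π/∂x_{West} = 31.3 − 3x_{West} − x_{South} = 0 ⇒ x_{West} = 313/30 − (1/3)x_{South}.
Plugging x_{West} into South's best response: x_{South} = 19.65 − 0.5(313/30 − (1/3)x_{South}) ⇒ (5/6)x_{South} = 433/30, so x_{South} = 17.32.
Then x_{West} = 313/30 − (1/3)·17.32 = 4.66.
Equilibrium price: P = 76.3 − 21.98 = 54.32.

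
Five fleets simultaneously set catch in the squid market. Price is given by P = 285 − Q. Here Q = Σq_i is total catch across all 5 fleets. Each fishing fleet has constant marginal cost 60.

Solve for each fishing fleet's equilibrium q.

37.5

A representative fishing fleet's profit is π_i = q_i(285 − Q) − 60q_i, with Q = q_i + Σ_{j≠i} q_j.
First-order condition: 225 − 2q_i − Σ_{j≠i} q_j = 0.
In a symmetric equilibrium every fishing fleet chooses the same q, so Σ_{j≠i} q_j = 4q. The condition becomes 225 − 6q = 0, giving q = 225/6 = 37.5.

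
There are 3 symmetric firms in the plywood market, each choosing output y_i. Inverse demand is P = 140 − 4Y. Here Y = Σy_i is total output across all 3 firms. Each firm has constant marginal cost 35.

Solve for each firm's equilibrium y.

A representative firm's profit is π_i = y_i(140 − 4Y) − 35y_i, with Y = y_i + Σ_{j≠i} y_j.
First-order condition: 105 − 8y_i − 4Σ_{j≠i} y_j = 0.
In a symmetric equilibrium every firm chooses the same y, so Σ_{j≠i} y_j = 2y. The condition becomes 105 − 16y = 0, giving y = 105/16 = 6.5625.

6.5625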